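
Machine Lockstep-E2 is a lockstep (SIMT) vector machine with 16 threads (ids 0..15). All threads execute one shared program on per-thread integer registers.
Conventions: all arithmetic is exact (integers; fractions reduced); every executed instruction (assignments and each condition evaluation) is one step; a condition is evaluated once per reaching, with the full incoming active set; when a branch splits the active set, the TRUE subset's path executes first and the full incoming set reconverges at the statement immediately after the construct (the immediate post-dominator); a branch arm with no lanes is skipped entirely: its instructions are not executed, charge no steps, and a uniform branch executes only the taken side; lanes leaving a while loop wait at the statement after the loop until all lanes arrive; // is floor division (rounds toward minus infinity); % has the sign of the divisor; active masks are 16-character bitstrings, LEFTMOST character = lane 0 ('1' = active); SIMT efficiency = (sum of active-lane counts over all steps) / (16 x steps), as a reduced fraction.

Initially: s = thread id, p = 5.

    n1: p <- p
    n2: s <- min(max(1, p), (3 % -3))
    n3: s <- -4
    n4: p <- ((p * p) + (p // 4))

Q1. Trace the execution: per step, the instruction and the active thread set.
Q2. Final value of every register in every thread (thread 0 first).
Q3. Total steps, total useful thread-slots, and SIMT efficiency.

step 0: p <- p                       1111111111111111
step 1: s <- min(max(1, p), (3 % -3)) 1111111111111111
step 2: s <- -4                      1111111111111111
step 3: p <- ((p * p) + (p // 4))    1111111111111111

Answer: 4 steps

s: -4,-4,-4,-4,-4,-4,-4,-4,-4,-4,-4,-4,-4,-4,-4,-4
p: 26,26,26,26,26,26,26,26,26,26,26,26,26,26,26,26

steps = 4; useful = 64; efficiency = 64/64 = 1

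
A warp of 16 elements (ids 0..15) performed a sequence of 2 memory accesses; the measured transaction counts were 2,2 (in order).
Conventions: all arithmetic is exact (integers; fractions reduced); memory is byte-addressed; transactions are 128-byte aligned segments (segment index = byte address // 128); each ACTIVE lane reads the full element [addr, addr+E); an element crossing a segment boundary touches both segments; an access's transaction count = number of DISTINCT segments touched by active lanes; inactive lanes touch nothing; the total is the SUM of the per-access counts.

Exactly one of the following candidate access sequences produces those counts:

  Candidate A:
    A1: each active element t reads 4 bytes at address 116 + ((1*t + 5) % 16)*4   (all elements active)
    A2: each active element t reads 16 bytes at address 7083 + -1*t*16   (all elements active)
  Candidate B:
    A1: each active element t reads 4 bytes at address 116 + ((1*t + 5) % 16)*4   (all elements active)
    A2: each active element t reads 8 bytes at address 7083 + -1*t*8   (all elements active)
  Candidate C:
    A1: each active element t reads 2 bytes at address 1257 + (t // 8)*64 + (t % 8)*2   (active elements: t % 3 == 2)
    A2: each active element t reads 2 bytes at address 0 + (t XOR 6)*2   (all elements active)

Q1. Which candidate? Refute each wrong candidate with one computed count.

A: A2 gives 3 transactions, not 2
C: A2 gives 1 transaction, not 2
B: all counts match (2,2)

Answer: B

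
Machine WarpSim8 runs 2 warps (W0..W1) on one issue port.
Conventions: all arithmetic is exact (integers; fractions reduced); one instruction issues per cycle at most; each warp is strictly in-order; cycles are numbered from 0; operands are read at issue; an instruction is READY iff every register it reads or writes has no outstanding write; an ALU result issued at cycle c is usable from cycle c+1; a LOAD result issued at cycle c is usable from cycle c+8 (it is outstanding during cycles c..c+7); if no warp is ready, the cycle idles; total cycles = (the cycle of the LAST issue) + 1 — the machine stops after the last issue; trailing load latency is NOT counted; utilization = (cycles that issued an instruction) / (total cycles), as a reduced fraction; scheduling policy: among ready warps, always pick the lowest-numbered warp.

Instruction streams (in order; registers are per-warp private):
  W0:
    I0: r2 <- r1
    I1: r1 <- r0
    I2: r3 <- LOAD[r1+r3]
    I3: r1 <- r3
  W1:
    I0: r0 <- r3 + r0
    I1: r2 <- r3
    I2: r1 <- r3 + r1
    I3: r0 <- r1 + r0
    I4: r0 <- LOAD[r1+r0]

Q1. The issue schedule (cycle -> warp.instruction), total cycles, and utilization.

cycle 0: W0.I0
cycle 1: W0.I1
cycle 2: W0.I2
cycle 3: W1.I0
cycle 4: W1.I1
cycle 5: W1.I2
cycle 6: W1.I3
cycle 7: W1.I4
cycle 8: idle
cycle 9: idle
cycle 10: W0.I3

Answer: 11 cycles, utilization 9/11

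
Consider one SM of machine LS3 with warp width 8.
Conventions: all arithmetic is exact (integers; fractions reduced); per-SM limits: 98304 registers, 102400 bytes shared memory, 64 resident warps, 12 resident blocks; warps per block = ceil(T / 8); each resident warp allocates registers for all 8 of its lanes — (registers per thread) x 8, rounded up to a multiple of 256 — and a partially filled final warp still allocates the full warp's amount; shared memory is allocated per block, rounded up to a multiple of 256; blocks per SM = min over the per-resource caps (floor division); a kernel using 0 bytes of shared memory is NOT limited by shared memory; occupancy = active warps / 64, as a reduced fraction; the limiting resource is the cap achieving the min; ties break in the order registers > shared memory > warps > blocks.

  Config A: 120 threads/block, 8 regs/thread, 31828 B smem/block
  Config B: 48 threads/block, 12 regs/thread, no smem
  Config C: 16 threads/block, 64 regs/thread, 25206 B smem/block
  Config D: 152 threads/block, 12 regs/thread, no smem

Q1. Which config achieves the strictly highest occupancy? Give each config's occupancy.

occupancies: A 45/64, B 15/16, C 1/8, D 57/64

Answer: B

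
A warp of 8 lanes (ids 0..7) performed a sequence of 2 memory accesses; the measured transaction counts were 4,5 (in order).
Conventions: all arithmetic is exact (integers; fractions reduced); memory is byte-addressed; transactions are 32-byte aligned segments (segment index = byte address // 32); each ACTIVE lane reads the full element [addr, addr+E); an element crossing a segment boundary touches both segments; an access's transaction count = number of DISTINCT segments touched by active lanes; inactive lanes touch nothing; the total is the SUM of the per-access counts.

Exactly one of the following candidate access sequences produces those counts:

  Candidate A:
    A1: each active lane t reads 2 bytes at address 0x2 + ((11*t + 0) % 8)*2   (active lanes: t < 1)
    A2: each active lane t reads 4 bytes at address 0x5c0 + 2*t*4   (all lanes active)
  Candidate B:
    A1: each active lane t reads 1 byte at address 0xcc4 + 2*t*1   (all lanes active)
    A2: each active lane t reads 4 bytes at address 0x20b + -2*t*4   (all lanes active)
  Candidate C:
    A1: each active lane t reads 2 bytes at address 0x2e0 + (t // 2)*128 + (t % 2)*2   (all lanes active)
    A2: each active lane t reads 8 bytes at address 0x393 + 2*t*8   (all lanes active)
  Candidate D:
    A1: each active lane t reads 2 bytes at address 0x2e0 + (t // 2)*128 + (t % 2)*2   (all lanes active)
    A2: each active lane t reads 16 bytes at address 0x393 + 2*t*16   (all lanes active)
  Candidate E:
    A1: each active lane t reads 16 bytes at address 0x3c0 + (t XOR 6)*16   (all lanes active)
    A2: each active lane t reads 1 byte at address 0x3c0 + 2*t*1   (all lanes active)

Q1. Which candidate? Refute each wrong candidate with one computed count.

A: A1 gives 1 transaction, not 4
B: A1 gives 1 transaction, not 4
D: A2 gives 9 transactions, not 5
E: A2 gives 1 transaction, not 5
C: all counts match (4,5)

Answer: C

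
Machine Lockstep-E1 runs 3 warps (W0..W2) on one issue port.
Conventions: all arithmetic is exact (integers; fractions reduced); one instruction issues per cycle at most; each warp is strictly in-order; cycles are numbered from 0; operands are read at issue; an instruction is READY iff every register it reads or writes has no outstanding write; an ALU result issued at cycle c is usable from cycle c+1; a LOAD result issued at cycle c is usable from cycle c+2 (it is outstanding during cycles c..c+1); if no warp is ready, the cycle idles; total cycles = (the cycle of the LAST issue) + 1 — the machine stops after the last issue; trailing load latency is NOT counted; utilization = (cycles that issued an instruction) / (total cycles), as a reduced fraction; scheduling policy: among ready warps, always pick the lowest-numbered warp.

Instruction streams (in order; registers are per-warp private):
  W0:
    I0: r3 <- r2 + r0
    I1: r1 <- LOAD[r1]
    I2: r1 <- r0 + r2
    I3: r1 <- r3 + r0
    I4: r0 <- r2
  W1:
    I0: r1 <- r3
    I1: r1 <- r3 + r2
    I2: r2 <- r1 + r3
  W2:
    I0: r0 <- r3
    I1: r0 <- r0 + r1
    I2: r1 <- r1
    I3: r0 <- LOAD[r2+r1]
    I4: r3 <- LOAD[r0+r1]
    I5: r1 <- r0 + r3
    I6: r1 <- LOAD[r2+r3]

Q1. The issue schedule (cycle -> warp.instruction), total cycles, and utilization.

cycle 0: W0.I0
cycle 1: W0.I1
cycle 2: W1.I0
cycle 3: W0.I2
cycle 4: W0.I3
cycle 5: W0.I4
cycle 6: W1.I1
cycle 7: W1.I2
cycle 8: W2.I0
cycle 9: W2.I1
cycle 10: W2.I2
cycle 11: W2.I3
cycle 12: idle
cycle 13: W2.I4
cycle 14: idle
cycle 15: W2.I5
cycle 16: W2.I6

Answer: 17 cycles, utilization 15/17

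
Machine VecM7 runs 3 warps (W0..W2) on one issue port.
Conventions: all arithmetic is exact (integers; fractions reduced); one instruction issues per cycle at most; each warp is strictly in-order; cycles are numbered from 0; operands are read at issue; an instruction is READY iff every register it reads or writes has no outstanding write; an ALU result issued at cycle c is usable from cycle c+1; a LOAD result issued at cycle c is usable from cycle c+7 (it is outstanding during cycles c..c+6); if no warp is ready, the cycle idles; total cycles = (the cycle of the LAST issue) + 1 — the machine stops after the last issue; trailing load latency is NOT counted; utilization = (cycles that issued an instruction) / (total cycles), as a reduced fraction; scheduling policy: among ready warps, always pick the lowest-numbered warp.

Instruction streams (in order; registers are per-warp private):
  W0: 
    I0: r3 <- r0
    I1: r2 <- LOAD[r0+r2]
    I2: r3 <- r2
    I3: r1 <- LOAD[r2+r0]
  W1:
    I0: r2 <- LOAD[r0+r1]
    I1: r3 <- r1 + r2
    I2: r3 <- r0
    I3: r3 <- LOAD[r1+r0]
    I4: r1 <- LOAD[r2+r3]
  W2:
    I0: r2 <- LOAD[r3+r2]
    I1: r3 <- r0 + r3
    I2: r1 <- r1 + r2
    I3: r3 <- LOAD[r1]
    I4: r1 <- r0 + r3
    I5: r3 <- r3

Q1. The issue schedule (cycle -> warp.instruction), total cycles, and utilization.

cycle 0: W0.I0
cycle 1: W0.I1
cycle 2: W1.I0
cycle 3: W2.I0
cycle 4: W2.I1
cycle 5: idle
cycle 6: idle
cycle 7: idle
cycle 8: W0.I2
cycle 9: W0.I3
cycle 10: W1.I1
cycle 11: W1.I2
cycle 12: W1.I3
cycle 13: W2.I2
cycle 14: W2.I3
cycle 15: idle
cycle 16: idle
cycle 17: idle
cycle 18: idle
cycle 19: W1.I4
cycle 20: idle
cycle 21: W2.I4
cycle 22: W2.I5

Answer: 23 cycles, utilization 15/23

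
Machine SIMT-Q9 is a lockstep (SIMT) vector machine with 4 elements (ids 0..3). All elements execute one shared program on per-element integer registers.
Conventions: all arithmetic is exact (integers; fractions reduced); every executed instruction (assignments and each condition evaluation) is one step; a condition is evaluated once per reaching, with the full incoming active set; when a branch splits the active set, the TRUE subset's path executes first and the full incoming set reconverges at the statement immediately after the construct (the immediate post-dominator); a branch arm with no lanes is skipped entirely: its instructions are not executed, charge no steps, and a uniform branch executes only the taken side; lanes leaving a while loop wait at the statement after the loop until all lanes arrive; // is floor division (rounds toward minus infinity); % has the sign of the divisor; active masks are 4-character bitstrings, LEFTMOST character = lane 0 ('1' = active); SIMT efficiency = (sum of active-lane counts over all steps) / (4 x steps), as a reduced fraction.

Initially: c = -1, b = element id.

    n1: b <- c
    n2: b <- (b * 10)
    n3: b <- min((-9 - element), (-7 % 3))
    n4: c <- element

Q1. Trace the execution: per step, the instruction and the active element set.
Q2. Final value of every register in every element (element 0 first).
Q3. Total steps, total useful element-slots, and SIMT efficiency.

step 0: b <- c                       1111
step 1: b <- (b * 10)                1111
step 2: b <- min((-9 - element), (-7 % 3)) 1111
step 3: c <- element                 1111

Answer: 4 steps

c: 0,1,2,3
b: -9,-10,-11,-12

steps = 4; useful = 16; efficiency = 16/16 = 1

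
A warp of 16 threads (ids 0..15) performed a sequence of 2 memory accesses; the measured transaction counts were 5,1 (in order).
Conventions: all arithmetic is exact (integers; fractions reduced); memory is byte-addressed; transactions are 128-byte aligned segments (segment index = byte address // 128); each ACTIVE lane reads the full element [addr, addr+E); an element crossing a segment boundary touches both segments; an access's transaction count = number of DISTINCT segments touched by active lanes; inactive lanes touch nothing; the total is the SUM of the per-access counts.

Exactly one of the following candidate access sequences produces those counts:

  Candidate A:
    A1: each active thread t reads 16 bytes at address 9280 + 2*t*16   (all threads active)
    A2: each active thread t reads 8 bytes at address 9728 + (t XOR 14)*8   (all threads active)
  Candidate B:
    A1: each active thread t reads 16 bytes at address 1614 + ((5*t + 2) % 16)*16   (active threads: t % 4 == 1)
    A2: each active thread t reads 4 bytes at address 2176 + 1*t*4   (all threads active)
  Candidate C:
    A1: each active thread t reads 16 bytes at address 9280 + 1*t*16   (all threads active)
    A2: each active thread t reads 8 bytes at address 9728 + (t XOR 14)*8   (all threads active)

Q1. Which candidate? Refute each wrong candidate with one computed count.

B: A1 gives 3 transactions, not 5
C: A1 gives 3 transactions, not 5
A: all counts match (5,1)

Answer: A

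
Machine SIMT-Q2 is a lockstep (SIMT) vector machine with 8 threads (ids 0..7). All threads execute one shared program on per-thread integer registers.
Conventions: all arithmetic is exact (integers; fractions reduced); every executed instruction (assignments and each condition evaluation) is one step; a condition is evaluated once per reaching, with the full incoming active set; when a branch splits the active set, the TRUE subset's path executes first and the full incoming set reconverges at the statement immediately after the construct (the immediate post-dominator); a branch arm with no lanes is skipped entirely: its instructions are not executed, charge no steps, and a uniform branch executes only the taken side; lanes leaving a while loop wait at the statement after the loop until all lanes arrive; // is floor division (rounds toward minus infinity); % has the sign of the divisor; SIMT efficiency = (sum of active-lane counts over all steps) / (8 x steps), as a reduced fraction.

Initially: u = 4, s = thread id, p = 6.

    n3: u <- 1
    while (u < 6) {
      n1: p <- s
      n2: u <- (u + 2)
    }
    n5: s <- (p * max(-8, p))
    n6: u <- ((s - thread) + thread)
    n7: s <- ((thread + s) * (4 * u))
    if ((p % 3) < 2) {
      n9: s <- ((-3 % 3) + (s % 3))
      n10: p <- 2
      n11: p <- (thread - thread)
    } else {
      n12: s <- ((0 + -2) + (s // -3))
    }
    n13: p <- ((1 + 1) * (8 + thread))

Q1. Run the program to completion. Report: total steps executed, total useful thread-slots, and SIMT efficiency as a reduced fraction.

Answer: 20 steps, 148 useful, 37/40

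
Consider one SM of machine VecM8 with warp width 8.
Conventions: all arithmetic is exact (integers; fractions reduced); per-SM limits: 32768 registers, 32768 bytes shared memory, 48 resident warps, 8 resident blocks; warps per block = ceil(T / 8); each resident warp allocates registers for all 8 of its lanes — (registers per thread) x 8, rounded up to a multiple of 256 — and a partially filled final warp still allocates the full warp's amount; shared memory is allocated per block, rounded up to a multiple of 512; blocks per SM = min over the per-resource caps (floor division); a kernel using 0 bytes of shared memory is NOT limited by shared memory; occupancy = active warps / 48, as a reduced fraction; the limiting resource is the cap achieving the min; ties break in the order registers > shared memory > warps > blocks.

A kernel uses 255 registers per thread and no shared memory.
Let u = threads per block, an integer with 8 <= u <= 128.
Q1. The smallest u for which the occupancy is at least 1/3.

Answer: u = 9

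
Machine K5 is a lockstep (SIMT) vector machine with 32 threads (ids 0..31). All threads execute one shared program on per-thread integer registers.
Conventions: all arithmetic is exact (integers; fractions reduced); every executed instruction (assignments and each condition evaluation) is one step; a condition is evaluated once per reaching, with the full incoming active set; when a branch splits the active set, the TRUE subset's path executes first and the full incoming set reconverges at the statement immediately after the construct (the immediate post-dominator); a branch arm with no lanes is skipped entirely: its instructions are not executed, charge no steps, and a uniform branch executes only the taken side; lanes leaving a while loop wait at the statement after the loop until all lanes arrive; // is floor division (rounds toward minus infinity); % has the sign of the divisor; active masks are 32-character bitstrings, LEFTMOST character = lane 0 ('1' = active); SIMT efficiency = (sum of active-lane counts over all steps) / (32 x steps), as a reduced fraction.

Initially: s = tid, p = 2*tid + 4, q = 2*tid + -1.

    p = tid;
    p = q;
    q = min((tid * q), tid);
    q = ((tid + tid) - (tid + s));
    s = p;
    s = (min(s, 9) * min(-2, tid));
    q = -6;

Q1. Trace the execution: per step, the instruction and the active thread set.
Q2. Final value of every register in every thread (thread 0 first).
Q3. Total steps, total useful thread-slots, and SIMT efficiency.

step 0: p <- tid                     11111111111111111111111111111111
step 1: p <- q                       11111111111111111111111111111111
step 2: q <- min((tid * q), tid)     11111111111111111111111111111111
step 3: q <- ((tid + tid) - (tid + s)) 11111111111111111111111111111111
step 4: s <- p                       11111111111111111111111111111111
step 5: s <- (min(s, 9) * min(-2, tid)) 11111111111111111111111111111111
step 6: q <- -6                      11111111111111111111111111111111

Answer: 7 steps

s: 2,-2,-6,-10,-14,-18,-18,-18,-18,-18,-18,-18,-18,-18,-18,-18,-18,-18,-18,-18,-18,-18,-18,-18,-18,-18,-18,-18,-18,-18,-18,-18
p: -1,1,3,5,7,9,11,13,15,17,19,21,23,25,27,29,31,33,35,37,39,41,43,45,47,49,51,53,55,57,59,61
q: -6,-6,-6,-6,-6,-6,-6,-6,-6,-6,-6,-6,-6,-6,-6,-6,-6,-6,-6,-6,-6,-6,-6,-6,-6,-6,-6,-6,-6,-6,-6,-6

steps = 7; useful = 224; efficiency = 224/224 = 1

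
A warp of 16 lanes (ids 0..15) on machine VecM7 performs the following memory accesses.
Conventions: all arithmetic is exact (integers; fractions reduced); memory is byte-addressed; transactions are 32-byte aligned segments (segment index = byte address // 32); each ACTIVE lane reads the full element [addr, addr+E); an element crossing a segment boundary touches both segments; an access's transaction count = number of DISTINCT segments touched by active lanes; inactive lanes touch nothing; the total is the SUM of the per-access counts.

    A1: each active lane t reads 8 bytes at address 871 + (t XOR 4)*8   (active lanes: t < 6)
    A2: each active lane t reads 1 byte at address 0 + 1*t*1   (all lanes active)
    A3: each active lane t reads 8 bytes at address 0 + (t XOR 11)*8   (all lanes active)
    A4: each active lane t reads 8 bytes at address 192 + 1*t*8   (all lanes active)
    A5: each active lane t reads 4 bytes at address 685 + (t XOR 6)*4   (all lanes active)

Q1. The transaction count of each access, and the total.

A1: 3 transactions
A2: 1 transaction
A3: 4 transactions
A4: 4 transactions
A5: 3 transactions

Answer: 3,1,4,4,3; total 15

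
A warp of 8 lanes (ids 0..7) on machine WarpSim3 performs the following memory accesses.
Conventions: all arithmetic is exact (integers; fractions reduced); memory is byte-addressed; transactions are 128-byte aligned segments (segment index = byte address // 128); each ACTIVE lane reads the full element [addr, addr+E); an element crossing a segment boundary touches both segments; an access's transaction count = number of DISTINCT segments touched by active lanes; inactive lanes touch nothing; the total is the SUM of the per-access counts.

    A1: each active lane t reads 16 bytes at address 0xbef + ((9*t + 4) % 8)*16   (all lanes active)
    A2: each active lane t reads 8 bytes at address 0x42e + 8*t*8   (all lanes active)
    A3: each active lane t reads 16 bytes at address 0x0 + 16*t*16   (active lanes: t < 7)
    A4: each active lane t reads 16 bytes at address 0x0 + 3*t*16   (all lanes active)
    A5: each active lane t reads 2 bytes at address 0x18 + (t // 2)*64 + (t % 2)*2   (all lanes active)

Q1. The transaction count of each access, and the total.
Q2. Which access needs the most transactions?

A1: 2 transactions
A2: 4 transactions
A3: 7 transactions
A4: 3 transactions
A5: 2 transactions

Answer: 2,4,7,3,2; total 18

Answer: A3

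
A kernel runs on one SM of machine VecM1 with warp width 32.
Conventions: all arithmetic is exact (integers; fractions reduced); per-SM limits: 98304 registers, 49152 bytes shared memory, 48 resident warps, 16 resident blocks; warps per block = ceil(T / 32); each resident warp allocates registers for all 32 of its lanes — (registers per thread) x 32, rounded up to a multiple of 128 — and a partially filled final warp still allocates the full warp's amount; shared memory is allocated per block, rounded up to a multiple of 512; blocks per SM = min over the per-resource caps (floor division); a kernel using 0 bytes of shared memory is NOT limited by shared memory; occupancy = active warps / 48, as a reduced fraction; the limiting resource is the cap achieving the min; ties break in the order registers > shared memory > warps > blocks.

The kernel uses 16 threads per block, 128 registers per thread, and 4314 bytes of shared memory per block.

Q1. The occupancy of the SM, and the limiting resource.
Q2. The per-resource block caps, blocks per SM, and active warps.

Answer: occupancy 5/24, limited by shared memory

registers: 24 blocks
shared memory: 10 blocks
warps: 48 blocks
blocks: 16 blocks

Answer: 10 blocks, 10 active warps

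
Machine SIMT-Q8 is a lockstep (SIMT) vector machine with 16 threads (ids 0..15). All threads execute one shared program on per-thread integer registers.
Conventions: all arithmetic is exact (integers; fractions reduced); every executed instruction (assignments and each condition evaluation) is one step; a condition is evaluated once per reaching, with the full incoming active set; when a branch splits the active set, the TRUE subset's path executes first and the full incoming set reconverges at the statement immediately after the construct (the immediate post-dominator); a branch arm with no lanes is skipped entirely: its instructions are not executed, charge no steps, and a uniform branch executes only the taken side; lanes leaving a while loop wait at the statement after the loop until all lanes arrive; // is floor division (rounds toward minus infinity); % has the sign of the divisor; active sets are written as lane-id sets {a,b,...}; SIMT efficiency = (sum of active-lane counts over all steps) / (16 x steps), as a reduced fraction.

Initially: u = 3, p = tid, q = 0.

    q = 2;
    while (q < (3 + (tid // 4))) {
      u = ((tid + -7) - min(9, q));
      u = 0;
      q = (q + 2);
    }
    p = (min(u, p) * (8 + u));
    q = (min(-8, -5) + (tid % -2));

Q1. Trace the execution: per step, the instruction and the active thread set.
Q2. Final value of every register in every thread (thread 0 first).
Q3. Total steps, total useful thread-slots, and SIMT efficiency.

step 0: q <- 2                       {0,1,2,3,4,5,6,7,8,9,10,11,12,13,14,15}
step 1: eval (q < (3 + (tid // 4)))  {0,1,2,3,4,5,6,7,8,9,10,11,12,13,14,15}
step 2: u <- ((tid + -7) - min(9, q)) {0,1,2,3,4,5,6,7,8,9,10,11,12,13,14,15}
step 3: u <- 0                       {0,1,2,3,4,5,6,7,8,9,10,11,12,13,14,15}
step 4: q <- (q + 2)                 {0,1,2,3,4,5,6,7,8,9,10,11,12,13,14,15}
step 5: eval (q < (3 + (tid // 4)))  {0,1,2,3,4,5,6,7,8,9,10,11,12,13,14,15}
step 6: u <- ((tid + -7) - min(9, q)) {8,9,10,11,12,13,14,15}
step 7: u <- 0                       {8,9,10,11,12,13,14,15}
step 8: q <- (q + 2)                 {8,9,10,11,12,13,14,15}
step 9: eval (q < (3 + (tid // 4)))  {8,9,10,11,12,13,14,15}
step 10: p <- (min(u, p) * (8 + u))   {0,1,2,3,4,5,6,7,8,9,10,11,12,13,14,15}
step 11: q <- (min(-8, -5) + (tid % -2)) {0,1,2,3,4,5,6,7,8,9,10,11,12,13,14,15}

Answer: 12 steps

u: 0,0,0,0,0,0,0,0,0,0,0,0,0,0,0,0
p: 0,0,0,0,0,0,0,0,0,0,0,0,0,0,0,0
q: -8,-9,-8,-9,-8,-9,-8,-9,-8,-9,-8,-9,-8,-9,-8,-9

steps = 12; useful = 160; efficiency = 160/192 = 5/6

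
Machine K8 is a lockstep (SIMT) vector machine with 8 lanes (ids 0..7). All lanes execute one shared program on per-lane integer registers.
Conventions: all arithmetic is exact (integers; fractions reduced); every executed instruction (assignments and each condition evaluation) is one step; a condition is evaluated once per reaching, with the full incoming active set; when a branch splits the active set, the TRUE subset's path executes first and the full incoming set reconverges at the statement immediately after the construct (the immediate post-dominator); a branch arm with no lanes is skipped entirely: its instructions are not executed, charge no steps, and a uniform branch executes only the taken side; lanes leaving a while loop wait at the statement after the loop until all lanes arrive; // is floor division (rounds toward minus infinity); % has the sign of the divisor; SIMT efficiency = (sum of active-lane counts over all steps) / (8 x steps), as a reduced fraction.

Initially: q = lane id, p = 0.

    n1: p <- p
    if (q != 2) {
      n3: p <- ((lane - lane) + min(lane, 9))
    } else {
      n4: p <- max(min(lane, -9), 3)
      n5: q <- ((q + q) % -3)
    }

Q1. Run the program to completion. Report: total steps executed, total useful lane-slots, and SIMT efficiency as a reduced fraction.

Answer: 5 steps, 25 useful, 5/8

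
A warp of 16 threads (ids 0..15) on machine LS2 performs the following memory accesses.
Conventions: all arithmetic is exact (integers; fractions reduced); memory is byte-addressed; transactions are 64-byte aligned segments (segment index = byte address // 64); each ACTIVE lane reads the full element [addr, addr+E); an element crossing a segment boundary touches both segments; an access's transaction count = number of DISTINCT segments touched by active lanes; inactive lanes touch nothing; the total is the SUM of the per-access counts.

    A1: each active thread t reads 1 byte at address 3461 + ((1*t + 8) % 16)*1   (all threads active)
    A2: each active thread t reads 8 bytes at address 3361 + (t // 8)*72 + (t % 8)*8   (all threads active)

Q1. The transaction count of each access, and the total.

A1: 1 transaction
A2: 3 transactions

Answer: 1,3; total 4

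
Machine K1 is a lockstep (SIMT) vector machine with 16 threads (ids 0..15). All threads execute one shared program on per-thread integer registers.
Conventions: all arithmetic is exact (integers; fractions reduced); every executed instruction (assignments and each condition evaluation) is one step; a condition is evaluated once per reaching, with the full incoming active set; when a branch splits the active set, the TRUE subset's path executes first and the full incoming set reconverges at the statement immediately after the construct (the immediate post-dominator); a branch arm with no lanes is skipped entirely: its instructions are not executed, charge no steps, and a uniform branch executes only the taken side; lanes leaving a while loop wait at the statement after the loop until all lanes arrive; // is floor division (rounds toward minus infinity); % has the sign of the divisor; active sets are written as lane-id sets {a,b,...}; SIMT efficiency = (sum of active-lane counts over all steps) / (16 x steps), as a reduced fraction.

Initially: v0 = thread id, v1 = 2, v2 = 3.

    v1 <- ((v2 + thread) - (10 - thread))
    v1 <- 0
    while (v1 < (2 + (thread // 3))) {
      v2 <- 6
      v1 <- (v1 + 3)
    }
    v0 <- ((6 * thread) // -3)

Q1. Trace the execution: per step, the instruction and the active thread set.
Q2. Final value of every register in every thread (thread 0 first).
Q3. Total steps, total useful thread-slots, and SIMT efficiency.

step 0: v1 <- ((v2 + thread) - (10 - thread)) {0,1,2,3,4,5,6,7,8,9,10,11,12,13,14,15}
step 1: v1 <- 0                      {0,1,2,3,4,5,6,7,8,9,10,11,12,13,14,15}
step 2: eval (v1 < (2 + (thread // 3))) {0,1,2,3,4,5,6,7,8,9,10,11,12,13,14,15}
step 3: v2 <- 6                      {0,1,2,3,4,5,6,7,8,9,10,11,12,13,14,15}
step 4: v1 <- (v1 + 3)               {0,1,2,3,4,5,6,7,8,9,10,11,12,13,14,15}
step 5: eval (v1 < (2 + (thread // 3))) {0,1,2,3,4,5,6,7,8,9,10,11,12,13,14,15}
step 6: v2 <- 6                      {6,7,8,9,10,11,12,13,14,15}
step 7: v1 <- (v1 + 3)               {6,7,8,9,10,11,12,13,14,15}
step 8: eval (v1 < (2 + (thread // 3))) {6,7,8,9,10,11,12,13,14,15}
step 9: v2 <- 6                      {15}
step 10: v1 <- (v1 + 3)               {15}
step 11: eval (v1 < (2 + (thread // 3))) {15}
step 12: v0 <- ((6 * thread) // -3)   {0,1,2,3,4,5,6,7,8,9,10,11,12,13,14,15}

Answer: 13 steps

v0: 0,-2,-4,-6,-8,-10,-12,-14,-16,-18,-20,-22,-24,-26,-28,-30
v1: 3,3,3,3,3,3,6,6,6,6,6,6,6,6,6,9
v2: 6,6,6,6,6,6,6,6,6,6,6,6,6,6,6,6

steps = 13; useful = 145; efficiency = 145/208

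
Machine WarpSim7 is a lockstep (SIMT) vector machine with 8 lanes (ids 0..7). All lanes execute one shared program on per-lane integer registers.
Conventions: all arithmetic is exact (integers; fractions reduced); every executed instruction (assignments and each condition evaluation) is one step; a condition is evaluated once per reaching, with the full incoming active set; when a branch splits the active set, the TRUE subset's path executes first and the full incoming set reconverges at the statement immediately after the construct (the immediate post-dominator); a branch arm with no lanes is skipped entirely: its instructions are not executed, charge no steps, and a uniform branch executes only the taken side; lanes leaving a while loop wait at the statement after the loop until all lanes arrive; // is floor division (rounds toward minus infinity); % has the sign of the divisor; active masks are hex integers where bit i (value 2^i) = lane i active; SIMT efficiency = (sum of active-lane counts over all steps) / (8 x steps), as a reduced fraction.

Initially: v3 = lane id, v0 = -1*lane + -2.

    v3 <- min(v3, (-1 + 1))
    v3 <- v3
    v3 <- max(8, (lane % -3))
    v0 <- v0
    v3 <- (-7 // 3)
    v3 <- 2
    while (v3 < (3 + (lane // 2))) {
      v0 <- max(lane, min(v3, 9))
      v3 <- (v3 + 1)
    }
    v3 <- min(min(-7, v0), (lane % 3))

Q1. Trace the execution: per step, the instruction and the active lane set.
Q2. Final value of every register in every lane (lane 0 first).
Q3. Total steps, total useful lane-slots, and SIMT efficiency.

step 0: v3 <- min(v3, (-1 + 1))      0xff
step 1: v3 <- v3                     0xff
step 2: v3 <- max(8, (lane % -3))    0xff
step 3: v0 <- v0                     0xff
step 4: v3 <- (-7 // 3)              0xff
step 5: v3 <- 2                      0xff
step 6: eval (v3 < (3 + (lane // 2))) 0xff
step 7: v0 <- max(lane, min(v3, 9))  0xff
step 8: v3 <- (v3 + 1)               0xff
step 9: eval (v3 < (3 + (lane // 2))) 0xff
step 10: v0 <- max(lane, min(v3, 9))  0xfc
step 11: v3 <- (v3 + 1)               0xfc
step 12: eval (v3 < (3 + (lane // 2))) 0xfc
step 13: v0 <- max(lane, min(v3, 9))  0xf0
step 14: v3 <- (v3 + 1)               0xf0
step 15: eval (v3 < (3 + (lane // 2))) 0xf0
step 16: v0 <- max(lane, min(v3, 9))  0xc0
step 17: v3 <- (v3 + 1)               0xc0
step 18: eval (v3 < (3 + (lane // 2))) 0xc0
step 19: v3 <- min(min(-7, v0), (lane % 3)) 0xff

Answer: 20 steps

v3: -7,-7,-7,-7,-7,-7,-7,-7
v0: 2,2,3,3,4,5,6,7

steps = 20; useful = 124; efficiency = 124/160 = 31/40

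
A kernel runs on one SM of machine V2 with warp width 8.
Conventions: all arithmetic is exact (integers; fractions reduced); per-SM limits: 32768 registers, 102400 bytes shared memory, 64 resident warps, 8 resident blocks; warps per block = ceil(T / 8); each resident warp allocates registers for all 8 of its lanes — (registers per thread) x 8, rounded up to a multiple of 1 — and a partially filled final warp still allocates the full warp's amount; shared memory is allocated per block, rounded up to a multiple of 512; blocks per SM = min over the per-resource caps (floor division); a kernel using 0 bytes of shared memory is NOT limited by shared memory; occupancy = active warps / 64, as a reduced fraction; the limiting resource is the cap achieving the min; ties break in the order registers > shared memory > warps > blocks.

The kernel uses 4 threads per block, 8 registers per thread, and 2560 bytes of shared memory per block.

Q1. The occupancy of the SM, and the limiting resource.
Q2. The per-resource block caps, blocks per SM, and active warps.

Answer: occupancy 1/8, limited by blocks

registers: 512 blocks
shared memory: 40 blocks
warps: 64 blocks
blocks: 8 blocks

Answer: 8 blocks, 8 active warps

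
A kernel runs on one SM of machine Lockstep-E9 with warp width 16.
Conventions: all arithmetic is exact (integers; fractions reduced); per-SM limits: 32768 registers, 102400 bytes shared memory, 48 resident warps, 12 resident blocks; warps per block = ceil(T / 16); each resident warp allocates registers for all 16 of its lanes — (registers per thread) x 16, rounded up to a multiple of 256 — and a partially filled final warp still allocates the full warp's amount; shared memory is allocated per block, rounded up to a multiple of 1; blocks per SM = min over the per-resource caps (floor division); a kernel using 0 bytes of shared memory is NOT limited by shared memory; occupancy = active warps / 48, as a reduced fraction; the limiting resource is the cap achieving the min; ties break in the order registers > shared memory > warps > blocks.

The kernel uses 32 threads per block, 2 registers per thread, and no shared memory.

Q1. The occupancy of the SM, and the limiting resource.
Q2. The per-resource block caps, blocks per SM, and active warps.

Answer: occupancy 1/2, limited by blocks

registers: 64 blocks
shared memory: no limit (kernel uses none)
warps: 24 blocks
blocks: 12 blocks

Answer: 12 blocks, 24 active warps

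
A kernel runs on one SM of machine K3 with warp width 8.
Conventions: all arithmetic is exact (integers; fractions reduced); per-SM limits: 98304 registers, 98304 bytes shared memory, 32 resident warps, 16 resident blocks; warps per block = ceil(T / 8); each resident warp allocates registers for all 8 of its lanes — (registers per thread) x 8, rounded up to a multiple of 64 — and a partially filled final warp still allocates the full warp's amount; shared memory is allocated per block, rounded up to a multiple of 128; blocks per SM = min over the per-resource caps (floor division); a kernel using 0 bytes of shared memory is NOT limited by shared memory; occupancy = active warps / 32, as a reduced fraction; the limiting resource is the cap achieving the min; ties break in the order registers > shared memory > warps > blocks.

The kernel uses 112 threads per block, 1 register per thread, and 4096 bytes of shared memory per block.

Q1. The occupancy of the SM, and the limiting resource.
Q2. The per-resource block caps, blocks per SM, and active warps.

Answer: occupancy 7/8, limited by warps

registers: 109 blocks
shared memory: 24 blocks
warps: 2 blocks
blocks: 16 blocks

Answer: 2 blocks, 28 active warps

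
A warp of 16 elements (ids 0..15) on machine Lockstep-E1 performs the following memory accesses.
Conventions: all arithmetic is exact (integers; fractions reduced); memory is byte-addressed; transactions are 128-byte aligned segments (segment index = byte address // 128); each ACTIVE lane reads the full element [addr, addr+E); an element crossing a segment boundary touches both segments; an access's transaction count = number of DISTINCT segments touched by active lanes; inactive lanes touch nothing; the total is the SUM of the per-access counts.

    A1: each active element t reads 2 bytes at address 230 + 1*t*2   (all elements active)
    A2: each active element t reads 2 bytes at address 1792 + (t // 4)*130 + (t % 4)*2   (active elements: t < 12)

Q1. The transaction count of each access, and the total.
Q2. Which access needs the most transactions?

A1: 2 transactions
A2: 3 transactions

Answer: 2,3; total 5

Answer: A2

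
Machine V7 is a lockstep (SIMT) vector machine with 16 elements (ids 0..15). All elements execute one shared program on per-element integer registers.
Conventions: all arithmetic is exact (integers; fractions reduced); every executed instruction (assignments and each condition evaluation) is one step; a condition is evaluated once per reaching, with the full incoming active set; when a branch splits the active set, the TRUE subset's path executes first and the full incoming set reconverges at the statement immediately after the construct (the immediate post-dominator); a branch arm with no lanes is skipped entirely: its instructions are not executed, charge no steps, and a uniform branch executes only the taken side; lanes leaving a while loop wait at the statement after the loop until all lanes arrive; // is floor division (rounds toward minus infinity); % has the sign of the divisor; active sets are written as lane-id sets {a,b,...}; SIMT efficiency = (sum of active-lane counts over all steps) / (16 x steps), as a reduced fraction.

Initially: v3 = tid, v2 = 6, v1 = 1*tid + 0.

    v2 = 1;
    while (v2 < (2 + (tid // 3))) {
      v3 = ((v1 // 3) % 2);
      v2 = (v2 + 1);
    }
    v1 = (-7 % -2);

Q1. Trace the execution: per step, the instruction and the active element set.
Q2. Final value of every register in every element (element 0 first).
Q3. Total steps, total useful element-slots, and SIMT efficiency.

step 0: v2 <- 1                      {0,1,2,3,4,5,6,7,8,9,10,11,12,13,14,15}
step 1: eval (v2 < (2 + (tid // 3))) {0,1,2,3,4,5,6,7,8,9,10,11,12,13,14,15}
step 2: v3 <- ((v1 // 3) % 2)        {0,1,2,3,4,5,6,7,8,9,10,11,12,13,14,15}
step 3: v2 <- (v2 + 1)               {0,1,2,3,4,5,6,7,8,9,10,11,12,13,14,15}
step 4: eval (v2 < (2 + (tid // 3))) {0,1,2,3,4,5,6,7,8,9,10,11,12,13,14,15}
step 5: v3 <- ((v1 // 3) % 2)        {3,4,5,6,7,8,9,10,11,12,13,14,15}
step 6: v2 <- (v2 + 1)               {3,4,5,6,7,8,9,10,11,12,13,14,15}
step 7: eval (v2 < (2 + (tid // 3))) {3,4,5,6,7,8,9,10,11,12,13,14,15}
step 8: v3 <- ((v1 // 3) % 2)        {6,7,8,9,10,11,12,13,14,15}
step 9: v2 <- (v2 + 1)               {6,7,8,9,10,11,12,13,14,15}
step 10: eval (v2 < (2 + (tid // 3))) {6,7,8,9,10,11,12,13,14,15}
step 11: v3 <- ((v1 // 3) % 2)        {9,10,11,12,13,14,15}
step 12: v2 <- (v2 + 1)               {9,10,11,12,13,14,15}
step 13: eval (v2 < (2 + (tid // 3))) {9,10,11,12,13,14,15}
step 14: v3 <- ((v1 // 3) % 2)        {12,13,14,15}
step 15: v2 <- (v2 + 1)               {12,13,14,15}
step 16: eval (v2 < (2 + (tid // 3))) {12,13,14,15}
step 17: v3 <- ((v1 // 3) % 2)        {15}
step 18: v2 <- (v2 + 1)               {15}
step 19: eval (v2 < (2 + (tid // 3))) {15}
step 20: v1 <- (-7 % -2)              {0,1,2,3,4,5,6,7,8,9,10,11,12,13,14,15}

Answer: 21 steps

v3: 0,0,0,1,1,1,0,0,0,1,1,1,0,0,0,1
v2: 2,2,2,3,3,3,4,4,4,5,5,5,6,6,6,7
v1: -1,-1,-1,-1,-1,-1,-1,-1,-1,-1,-1,-1,-1,-1,-1,-1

steps = 21; useful = 201; efficiency = 201/336 = 67/112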